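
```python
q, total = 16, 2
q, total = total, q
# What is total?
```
Trace:
  q=16, total=2
  q=2, total=16

Final answer: 16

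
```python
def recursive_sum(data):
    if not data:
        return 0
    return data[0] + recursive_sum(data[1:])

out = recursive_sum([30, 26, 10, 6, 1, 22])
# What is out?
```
Call trace:
recursive_sum(data=[30, 26, 10, 6, 1, 22])
  recursive_sum(data=[26, 10, 6, 1, 22])
    recursive_sum(data=[10, 6, 1, 22])
      recursive_sum(data=[6, 1, 22])
        recursive_sum(data=[1, 22])
          recursive_sum(data=[22])
            recursive_sum(data=[])
            -> return 0
          -> return 22
        -> return 23
      -> return 29
    -> return 39
  -> return 65
-> return 95

Final answer: 95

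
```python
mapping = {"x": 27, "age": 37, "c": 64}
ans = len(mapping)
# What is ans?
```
Trace:
  mapping={'x': 27, 'age': 37, 'c': 64}
  mapping={'x': 27, 'age': 37, 'c': 64}, ans=3

Final answer: 3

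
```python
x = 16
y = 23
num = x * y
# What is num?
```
Trace:
  x=16
  x=16, y=23
  x=16, y=23, num=368

Final answer: 368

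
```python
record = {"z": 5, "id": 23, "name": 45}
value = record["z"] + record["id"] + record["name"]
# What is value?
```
Trace:
  record={'z': 5, 'id': 23, 'name': 45}
  record={'z': 5, 'id': 23, 'name': 45}, value=73

Final answer: 73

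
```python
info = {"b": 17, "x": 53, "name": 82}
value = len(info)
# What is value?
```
Trace:
  info={'b': 17, 'x': 53, 'name': 82}
  info={'b': 17, 'x': 53, 'name': 82}, value=3

Final answer: 3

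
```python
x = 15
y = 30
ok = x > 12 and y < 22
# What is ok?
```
Trace:
  x=15
  x=15, y=30
  x=15, y=30, ok=False

Final answer: False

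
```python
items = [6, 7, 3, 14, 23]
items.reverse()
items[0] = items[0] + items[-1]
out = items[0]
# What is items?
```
Trace:
  items=[6, 7, 3, 14, 23]
  items=[23, 14, 3, 7, 6]
  items=[29, 14, 3, 7, 6]
  items=[29, 14, 3, 7, 6], out=29

Final answer: [29, 14, 3, 7, 6]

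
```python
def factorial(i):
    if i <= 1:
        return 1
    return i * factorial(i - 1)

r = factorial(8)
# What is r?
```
Call trace:
factorial(i=8)
  factorial(i=7)
    factorial(i=6)
      factorial(i=5)
        factorial(i=4)
          factorial(i=3)
            factorial(i=2)
              factorial(i=1)
              -> return 1
            -> return 2
          -> return 6
        -> return 24
      -> return 120
    -> return 720
  -> return 5040
-> return 40320

Final answer: 40320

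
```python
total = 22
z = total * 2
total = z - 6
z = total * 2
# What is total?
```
Trace:
  total=22
  total=22, z=44
  total=38, z=44
  total=38, z=76

Final answer: 38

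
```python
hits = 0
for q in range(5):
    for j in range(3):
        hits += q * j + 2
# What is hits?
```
Trace:
  hits=0
  hits=2, q=0, j=0
  hits=4, q=0, j=1
  hits=6, q=0, j=2
  hits=8, q=1, j=0
  hits=11, q=1, j=1
  hits=15, q=1, j=2
  hits=17, q=2, j=0
  hits=21, q=2, j=1
  hits=27, q=2, j=2
  hits=29, q=3, j=0
  hits=34, q=3, j=1
  hits=42, q=3, j=2
  hits=44, q=4, j=0
  hits=50, q=4, j=1
  hits=60, q=4, j=2

Final answer: 60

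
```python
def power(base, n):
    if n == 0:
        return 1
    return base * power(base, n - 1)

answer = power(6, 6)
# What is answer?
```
Call trace:
power(base=6, n=6)
  power(base=6, n=5)
    power(base=6, n=4)
      power(base=6, n=3)
        power(base=6, n=2)
          power(base=6, n=1)
            power(base=6, n=0)
            -> return 1
          -> return 6
        -> return 36
      -> return 216
    -> return 1296
  -> return 7776
-> return 46656

Final answer: 46656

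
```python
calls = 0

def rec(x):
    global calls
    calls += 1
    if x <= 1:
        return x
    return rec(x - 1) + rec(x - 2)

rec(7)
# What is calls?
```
Call trace (a repeated sub-call is expanded the first time; later identical calls just restate its return value):
rec(x=7)
  rec(x=6)
    rec(x=5)
      rec(x=4)
        rec(x=3)
          rec(x=2)
            rec(x=1)
            -> return 1
            rec(x=0)
            -> return 0
          -> return 1
          rec(x=1)
          -> return 1
        -> return 2
        rec(x=2) -> return 1  (same call as traced above)
      -> return 3
      rec(x=3) -> return 2  (same call as traced above)
    -> return 5
    rec(x=4) -> return 3  (same call as traced above)
  -> return 8
  rec(x=5) -> return 5  (same call as traced above)
-> return 13

calls is incremented once per call, so count the calls in each subtree. Let C(x) = number of calls made by rec(x).
C(0) = C(1) = 1 (base case, no recursion); C(x) = 1 + C(x - 1) + C(x - 2) otherwise.
C(2) = 1 + C(1) + C(0) = 1 + 1 + 1 = 3
C(3) = 1 + C(2) + C(1) = 1 + 3 + 1 = 5
C(4) = 1 + C(3) + C(2) = 1 + 5 + 3 = 9
C(5) = 1 + C(4) + C(3) = 1 + 9 + 5 = 15
C(6) = 1 + C(5) + C(4) = 1 + 15 + 9 = 25
C(7) = 1 + C(6) + C(5) = 1 + 25 + 15 = 41
calls = C(7) = 41

Final answer: 41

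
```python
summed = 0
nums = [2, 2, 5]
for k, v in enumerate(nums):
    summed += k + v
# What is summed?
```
Trace:
  summed=0
  summed=2, k=0, v=2
  summed=5, k=1, v=2
  summed=12, k=2, v=5

Final answer: 12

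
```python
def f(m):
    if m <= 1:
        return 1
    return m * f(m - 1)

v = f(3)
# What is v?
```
Call trace:
f(m=3)
  f(m=2)
    f(m=1)
    -> return 1
  -> return 2
-> return 6

Final answer: 6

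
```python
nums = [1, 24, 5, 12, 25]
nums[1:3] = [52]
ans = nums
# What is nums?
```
Trace:
  nums=[1, 24, 5, 12, 25]
  nums=[1, 52, 12, 25]
  nums=[1, 52, 12, 25], ans=[1, 52, 12, 25]

Final answer: [1, 52, 12, 25]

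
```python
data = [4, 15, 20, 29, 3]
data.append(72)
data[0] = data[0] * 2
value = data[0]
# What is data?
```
Trace:
  data=[4, 15, 20, 29, 3]
  data=[4, 15, 20, 29, 3, 72]
  data=[8, 15, 20, 29, 3, 72]
  data=[8, 15, 20, 29, 3, 72], value=8

Final answer: [8, 15, 20, 29, 3, 72]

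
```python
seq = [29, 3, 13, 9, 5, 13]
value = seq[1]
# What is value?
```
Trace:
  seq=[29, 3, 13, 9, 5, 13]
  seq=[29, 3, 13, 9, 5, 13], value=3

Final answer: 3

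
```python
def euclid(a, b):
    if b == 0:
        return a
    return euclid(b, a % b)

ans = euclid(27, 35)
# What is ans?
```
Call trace:
euclid(a=27, b=35)
  euclid(a=35, b=27)
    euclid(a=27, b=8)
      euclid(a=8, b=3)
        euclid(a=3, b=2)
          euclid(a=2, b=1)
            euclid(a=1, b=0)
            -> return 1
          -> return 1
        -> return 1
      -> return 1
    -> return 1
  -> return 1
-> return 1

Final answer: 1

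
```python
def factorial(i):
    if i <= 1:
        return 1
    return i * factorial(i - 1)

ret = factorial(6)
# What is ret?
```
Call trace:
factorial(i=6)
  factorial(i=5)
    factorial(i=4)
      factorial(i=3)
        factorial(i=2)
          factorial(i=1)
          -> return 1
        -> return 2
      -> return 6
    -> return 24
  -> return 120
-> return 720

Final answer: 720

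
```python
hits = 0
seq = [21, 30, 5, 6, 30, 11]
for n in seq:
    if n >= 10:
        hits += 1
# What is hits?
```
Trace:
  hits=0
  hits=1, n=21
  hits=2, n=30
  hits=2, n=5
  hits=2, n=6
  hits=3, n=30
  hits=4, n=11

Final answer: 4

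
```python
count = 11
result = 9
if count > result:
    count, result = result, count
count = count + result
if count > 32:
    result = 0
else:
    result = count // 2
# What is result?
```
Trace:
  count=11
  count=11, result=9
  count=9, result=11
  count=20, result=11
  count=20, result=10

Final answer: 10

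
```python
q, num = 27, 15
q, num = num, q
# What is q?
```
Trace:
  q=27, num=15
  q=15, num=27

Final answer: 15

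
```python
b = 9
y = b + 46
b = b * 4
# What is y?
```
Trace:
  b=9
  b=9, y=55
  b=36, y=55

Final answer: 55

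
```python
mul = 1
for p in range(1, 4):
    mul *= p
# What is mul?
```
Trace:
  mul=1
  mul=1, p=1
  mul=2, p=2
  mul=6, p=3

Final answer: 6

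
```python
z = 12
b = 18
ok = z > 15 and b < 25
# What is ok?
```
Trace:
  z=12
  z=12, b=18
  z=12, b=18, ok=False

Final answer: False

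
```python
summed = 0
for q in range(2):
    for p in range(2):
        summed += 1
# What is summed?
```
Trace:
  summed=0
  summed=1, q=0, p=0
  summed=2, q=0, p=1
  summed=3, q=1, p=0
  summed=4, q=1, p=1

Final answer: 4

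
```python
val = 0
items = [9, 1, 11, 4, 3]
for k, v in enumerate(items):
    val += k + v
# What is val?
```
Trace:
  val=0
  val=9, k=0, v=9
  val=11, k=1, v=1
  val=24, k=2, v=11
  val=31, k=3, v=4
  val=38, k=4, v=3

Final answer: 38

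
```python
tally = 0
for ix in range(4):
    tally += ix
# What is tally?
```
Trace:
  tally=0
  tally=0, ix=0
  tally=1, ix=1
  tally=3, ix=2
  tally=6, ix=3

Final answer: 6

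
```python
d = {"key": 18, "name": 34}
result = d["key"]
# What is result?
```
Trace:
  d={'key': 18, 'name': 34}
  d={'key': 18, 'name': 34}, result=18

Final answer: 18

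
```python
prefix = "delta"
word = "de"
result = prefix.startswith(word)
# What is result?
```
Trace:
  prefix='delta'
  prefix='delta', word='de'
  prefix='delta', word='de', result=True

Final answer: True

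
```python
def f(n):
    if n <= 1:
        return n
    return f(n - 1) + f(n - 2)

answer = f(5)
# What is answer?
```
Call trace (a repeated sub-call is expanded the first time; later identical calls just restate its return value):
f(n=5)
  f(n=4)
    f(n=3)
      f(n=2)
        f(n=1)
        -> return 1
        f(n=0)
        -> return 0
      -> return 1
      f(n=1)
      -> return 1
    -> return 2
    f(n=2) -> return 1  (same call as traced above)
  -> return 3
  f(n=3) -> return 2  (same call as traced above)
-> return 5

Final answer: 5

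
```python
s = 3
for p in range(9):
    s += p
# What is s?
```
Trace:
  s=3
  s=3, p=0
  s=4, p=1
  s=6, p=2
  s=9, p=3
  s=13, p=4
  s=18, p=5
  s=24, p=6
  s=31, p=7
  s=39, p=8

Final answer: 39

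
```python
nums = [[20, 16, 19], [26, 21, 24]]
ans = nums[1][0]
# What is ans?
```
Trace:
  nums=[[20, 16, 19], [26, 21, 24]]
  nums=[[20, 16, 19], [26, 21, 24]], ans=26

Final answer: 26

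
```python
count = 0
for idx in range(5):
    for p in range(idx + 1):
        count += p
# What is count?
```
Trace:
  count=0
  count=0, idx=0, p=0
  count=0, idx=1, p=0
  count=1, idx=1, p=1
  count=1, idx=2, p=0
  count=2, idx=2, p=1
  count=4, idx=2, p=2
  count=4, idx=3, p=0
  count=5, idx=3, p=1
  count=7, idx=3, p=2
  count=10, idx=3, p=3
  count=10, idx=4, p=0
  count=11, idx=4, p=1
  count=13, idx=4, p=2
  count=16, idx=4, p=3
  count=20, idx=4, p=4

Final answer: 20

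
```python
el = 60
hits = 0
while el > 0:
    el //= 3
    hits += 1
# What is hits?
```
Trace:
  el=60
  el=60, hits=0
  el=20, hits=1
  el=6, hits=2
  el=2, hits=3
  el=0, hits=4

Final answer: 4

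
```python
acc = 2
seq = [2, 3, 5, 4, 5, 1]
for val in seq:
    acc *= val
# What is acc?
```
Trace:
  acc=2
  acc=4, val=2
  acc=12, val=3
  acc=60, val=5
  acc=240, val=4
  acc=1200, val=5
  acc=1200, val=1

Final answer: 1200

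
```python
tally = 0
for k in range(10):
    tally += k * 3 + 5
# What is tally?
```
Trace:
  tally=0
  tally=5, k=0
  tally=13, k=1
  tally=24, k=2
  tally=38, k=3
  tally=55, k=4
  tally=75, k=5
  tally=98, k=6
  tally=124, k=7
  tally=153, k=8
  tally=185, k=9

Final answer: 185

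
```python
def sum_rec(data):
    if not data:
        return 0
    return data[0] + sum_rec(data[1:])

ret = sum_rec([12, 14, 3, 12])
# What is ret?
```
Call trace:
sum_rec(data=[12, 14, 3, 12])
  sum_rec(data=[14, 3, 12])
    sum_rec(data=[3, 12])
      sum_rec(data=[12])
        sum_rec(data=[])
        -> return 0
      -> return 12
    -> return 15
  -> return 29
-> return 41

Final answer: 41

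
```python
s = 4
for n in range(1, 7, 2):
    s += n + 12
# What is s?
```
Trace:
  s=4
  s=17, n=1
  s=32, n=3
  s=49, n=5

Final answer: 49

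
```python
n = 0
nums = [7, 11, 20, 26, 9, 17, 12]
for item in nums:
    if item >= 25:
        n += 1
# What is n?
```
Trace:
  n=0
  n=0, item=7
  n=0, item=11
  n=0, item=20
  n=1, item=26
  n=1, item=9
  n=1, item=17
  n=1, item=12

Final answer: 1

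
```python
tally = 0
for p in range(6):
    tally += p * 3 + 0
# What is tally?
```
Trace:
  tally=0
  tally=0, p=0
  tally=3, p=1
  tally=9, p=2
  tally=18, p=3
  tally=30, p=4
  tally=45, p=5

Final answer: 45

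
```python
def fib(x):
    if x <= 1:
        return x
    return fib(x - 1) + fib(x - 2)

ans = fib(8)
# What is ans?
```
Call trace (a repeated sub-call is expanded the first time; later identical calls just restate its return value):
fib(x=8)
  fib(x=7)
    fib(x=6)
      fib(x=5)
        fib(x=4)
          fib(x=3)
            fib(x=2)
              fib(x=1)
              -> return 1
              fib(x=0)
              -> return 0
            -> return 1
            fib(x=1)
            -> return 1
          -> return 2
          fib(x=2) -> return 1  (same call as traced above)
        -> return 3
        fib(x=3) -> return 2  (same call as traced above)
      -> return 5
      fib(x=4) -> return 3  (same call as traced above)
    -> return 8
    fib(x=5) -> return 5  (same call as traced above)
  -> return 13
  fib(x=6) -> return 8  (same call as traced above)
-> return 21

Final answer: 21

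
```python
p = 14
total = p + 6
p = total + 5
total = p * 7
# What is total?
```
Trace:
  p=14
  p=14, total=20
  p=25, total=20
  p=25, total=175

Final answer: 175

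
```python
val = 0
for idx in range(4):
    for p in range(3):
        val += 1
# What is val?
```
Trace:
  val=0
  val=1, idx=0, p=0
  val=2, idx=0, p=1
  val=3, idx=0, p=2
  val=4, idx=1, p=0
  val=5, idx=1, p=1
  val=6, idx=1, p=2
  val=7, idx=2, p=0
  val=8, idx=2, p=1
  val=9, idx=2, p=2
  val=10, idx=3, p=0
  val=11, idx=3, p=1
  val=12, idx=3, p=2

Final answer: 12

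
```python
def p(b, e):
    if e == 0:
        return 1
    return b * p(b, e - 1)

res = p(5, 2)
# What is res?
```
Call trace:
p(b=5, e=2)
  p(b=5, e=1)
    p(b=5, e=0)
    -> return 1
  -> return 5
-> return 25

Final answer: 25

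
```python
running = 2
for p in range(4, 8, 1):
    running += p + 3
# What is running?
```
Trace:
  running=2
  running=9, p=4
  running=17, p=5
  running=26, p=6
  running=36, p=7

Final answer: 36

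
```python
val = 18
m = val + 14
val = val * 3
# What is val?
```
Trace:
  val=18
  val=18, m=32
  val=54, m=32

Final answer: 54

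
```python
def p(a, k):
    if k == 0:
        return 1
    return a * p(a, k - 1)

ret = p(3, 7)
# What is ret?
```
Call trace:
p(a=3, k=7)
  p(a=3, k=6)
    p(a=3, k=5)
      p(a=3, k=4)
        p(a=3, k=3)
          p(a=3, k=2)
            p(a=3, k=1)
              p(a=3, k=0)
              -> return 1
            -> return 3
          -> return 9
        -> return 27
      -> return 81
    -> return 243
  -> return 729
-> return 2187

Final answer: 2187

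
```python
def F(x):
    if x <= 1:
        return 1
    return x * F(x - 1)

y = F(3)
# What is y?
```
Call trace:
F(x=3)
  F(x=2)
    F(x=1)
    -> return 1
  -> return 2
-> return 6

Final answer: 6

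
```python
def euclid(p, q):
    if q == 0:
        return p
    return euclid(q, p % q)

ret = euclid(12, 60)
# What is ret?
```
Call trace:
euclid(p=12, q=60)
  euclid(p=60, q=12)
    euclid(p=12, q=0)
    -> return 12
  -> return 12
-> return 12

Final answer: 12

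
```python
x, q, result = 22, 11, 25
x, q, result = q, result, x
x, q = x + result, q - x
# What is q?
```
Trace:
  x=22, q=11, result=25
  x=11, q=25, result=22
  x=33, q=14, result=22

Final answer: 14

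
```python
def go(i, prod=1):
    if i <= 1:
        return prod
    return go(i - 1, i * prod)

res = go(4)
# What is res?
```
Call trace:
go(i=4, prod=1)
  go(i=3, prod=4)
    go(i=2, prod=12)
      go(i=1, prod=24)
      -> return 24
    -> return 24
  -> return 24
-> return 24

Final answer: 24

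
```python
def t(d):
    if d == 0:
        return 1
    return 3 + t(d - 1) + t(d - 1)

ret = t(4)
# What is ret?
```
Call trace (a repeated sub-call is expanded the first time; later identical calls just restate its return value):
t(d=4)
  t(d=3)
    t(d=2)
      t(d=1)
        t(d=0)
        -> return 1
        t(d=0)
        -> return 1
      -> return 5
      t(d=1) -> return 5  (same call as traced above)
    -> return 13
    t(d=2) -> return 13  (same call as traced above)
  -> return 29
  t(d=3) -> return 29  (same call as traced above)
-> return 61

Final answer: 61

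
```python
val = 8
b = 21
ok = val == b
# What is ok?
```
Trace:
  val=8
  val=8, b=21
  val=8, b=21, ok=False

Final answer: False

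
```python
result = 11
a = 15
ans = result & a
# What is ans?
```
Trace:
  result=11
  result=11, a=15
  result=11, a=15, ans=11

Final answer: 11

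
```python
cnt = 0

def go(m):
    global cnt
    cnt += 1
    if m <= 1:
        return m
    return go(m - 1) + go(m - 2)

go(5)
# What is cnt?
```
Call trace (a repeated sub-call is expanded the first time; later identical calls just restate its return value):
go(m=5)
  go(m=4)
    go(m=3)
      go(m=2)
        go(m=1)
        -> return 1
        go(m=0)
        -> return 0
      -> return 1
      go(m=1)
      -> return 1
    -> return 2
    go(m=2) -> return 1  (same call as traced above)
  -> return 3
  go(m=3) -> return 2  (same call as traced above)
-> return 5

cnt is incremented once per call, so count the calls in each subtree. Let C(m) = number of calls made by go(m).
C(0) = C(1) = 1 (base case, no recursion); C(m) = 1 + C(m - 1) + C(m - 2) otherwise.
C(2) = 1 + C(1) + C(0) = 1 + 1 + 1 = 3
C(3) = 1 + C(2) + C(1) = 1 + 3 + 1 = 5
C(4) = 1 + C(3) + C(2) = 1 + 5 + 3 = 9
C(5) = 1 + C(4) + C(3) = 1 + 9 + 5 = 15
cnt = C(5) = 15

Final answer: 15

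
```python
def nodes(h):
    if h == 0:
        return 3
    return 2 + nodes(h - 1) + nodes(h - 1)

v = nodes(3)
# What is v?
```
Call trace (a repeated sub-call is expanded the first time; later identical calls just restate its return value):
nodes(h=3)
  nodes(h=2)
    nodes(h=1)
      nodes(h=0)
      -> return 3
      nodes(h=0)
      -> return 3
    -> return 8
    nodes(h=1) -> return 8  (same call as traced above)
  -> return 18
  nodes(h=2) -> return 18  (same call as traced above)
-> return 38

Final answer: 38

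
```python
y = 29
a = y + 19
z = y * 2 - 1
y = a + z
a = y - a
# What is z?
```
Trace:
  y=29
  y=29, a=48
  y=29, a=48, z=57
  y=105, a=48, z=57
  y=105, a=57, z=57

Final answer: 57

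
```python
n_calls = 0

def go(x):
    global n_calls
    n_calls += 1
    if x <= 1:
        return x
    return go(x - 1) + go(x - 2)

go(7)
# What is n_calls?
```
Call trace (a repeated sub-call is expanded the first time; later identical calls just restate its return value):
go(x=7)
  go(x=6)
    go(x=5)
      go(x=4)
        go(x=3)
          go(x=2)
            go(x=1)
            -> return 1
            go(x=0)
            -> return 0
          -> return 1
          go(x=1)
          -> return 1
        -> return 2
        go(x=2) -> return 1  (same call as traced above)
      -> return 3
      go(x=3) -> return 2  (same call as traced above)
    -> return 5
    go(x=4) -> return 3  (same call as traced above)
  -> return 8
  go(x=5) -> return 5  (same call as traced above)
-> return 13

n_calls is incremented once per call, so count the calls in each subtree. Let C(x) = number of calls made by go(x).
C(0) = C(1) = 1 (base case, no recursion); C(x) = 1 + C(x - 1) + C(x - 2) otherwise.
C(2) = 1 + C(1) + C(0) = 1 + 1 + 1 = 3
C(3) = 1 + C(2) + C(1) = 1 + 3 + 1 = 5
C(4) = 1 + C(3) + C(2) = 1 + 5 + 3 = 9
C(5) = 1 + C(4) + C(3) = 1 + 9 + 5 = 15
C(6) = 1 + C(5) + C(4) = 1 + 15 + 9 = 25
C(7) = 1 + C(6) + C(5) = 1 + 25 + 15 = 41
n_calls = C(7) = 41

Final answer: 41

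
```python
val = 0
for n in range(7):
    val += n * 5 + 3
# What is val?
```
Trace:
  val=0
  val=3, n=0
  val=11, n=1
  val=24, n=2
  val=42, n=3
  val=65, n=4
  val=93, n=5
  val=126, n=6

Final answer: 126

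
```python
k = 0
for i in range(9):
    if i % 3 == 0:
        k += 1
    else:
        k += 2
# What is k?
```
Trace:
  k=0
  k=1, i=0
  k=3, i=1
  k=5, i=2
  k=6, i=3
  k=8, i=4
  k=10, i=5
  k=11, i=6
  k=13, i=7
  k=15, i=8

Final answer: 15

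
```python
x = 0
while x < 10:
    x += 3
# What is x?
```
Trace:
  x=0
  x=3
  x=6
  x=9
  x=12

Final answer: 12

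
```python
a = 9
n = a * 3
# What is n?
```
Trace:
  a=9
  a=9, n=27

Final answer: 27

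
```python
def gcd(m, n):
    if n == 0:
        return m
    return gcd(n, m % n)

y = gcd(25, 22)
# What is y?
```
Call trace:
gcd(m=25, n=22)
  gcd(m=22, n=3)
    gcd(m=3, n=1)
      gcd(m=1, n=0)
      -> return 1
    -> return 1
  -> return 1
-> return 1

Final answer: 1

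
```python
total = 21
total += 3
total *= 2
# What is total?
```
Trace:
  total=21
  total=24
  total=48

Final answer: 48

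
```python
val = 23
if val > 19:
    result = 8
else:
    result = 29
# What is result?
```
Trace:
  val=23
  val=23, result=8

Final answer: 8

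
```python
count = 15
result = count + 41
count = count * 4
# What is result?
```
Trace:
  count=15
  count=15, result=56
  count=60, result=56

Final answer: 56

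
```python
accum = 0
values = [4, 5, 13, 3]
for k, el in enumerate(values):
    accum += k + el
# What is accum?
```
Trace:
  accum=0
  accum=4, k=0, el=4
  accum=10, k=1, el=5
  accum=25, k=2, el=13
  accum=31, k=3, el=3

Final answer: 31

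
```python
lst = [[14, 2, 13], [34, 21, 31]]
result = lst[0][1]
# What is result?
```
Trace:
  lst=[[14, 2, 13], [34, 21, 31]]
  lst=[[14, 2, 13], [34, 21, 31]], result=2

Final answer: 2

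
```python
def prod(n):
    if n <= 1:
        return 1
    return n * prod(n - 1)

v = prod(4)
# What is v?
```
Call trace:
prod(n=4)
  prod(n=3)
    prod(n=2)
      prod(n=1)
      -> return 1
    -> return 2
  -> return 6
-> return 24

Final answer: 24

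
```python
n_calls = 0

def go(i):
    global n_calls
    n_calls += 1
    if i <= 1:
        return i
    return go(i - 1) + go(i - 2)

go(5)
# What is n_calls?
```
Call trace (a repeated sub-call is expanded the first time; later identical calls just restate its return value):
go(i=5)
  go(i=4)
    go(i=3)
      go(i=2)
        go(i=1)
        -> return 1
        go(i=0)
        -> return 0
      -> return 1
      go(i=1)
      -> return 1
    -> return 2
    go(i=2) -> return 1  (same call as traced above)
  -> return 3
  go(i=3) -> return 2  (same call as traced above)
-> return 5

n_calls is incremented once per call, so count the calls in each subtree. Let C(i) = number of calls made by go(i).
C(0) = C(1) = 1 (base case, no recursion); C(i) = 1 + C(i - 1) + C(i - 2) otherwise.
C(2) = 1 + C(1) + C(0) = 1 + 1 + 1 = 3
C(3) = 1 + C(2) + C(1) = 1 + 3 + 1 = 5
C(4) = 1 + C(3) + C(2) = 1 + 5 + 3 = 9
C(5) = 1 + C(4) + C(3) = 1 + 9 + 5 = 15
n_calls = C(5) = 15

Final answer: 15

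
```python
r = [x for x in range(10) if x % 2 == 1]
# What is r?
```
Trace:
  x=0
  x=1
  x=2
  x=3
  x=4
  x=5
  x=6
  x=7
  x=8
  x=9
  r=[1, 3, 5, 7, 9]

Final answer: [1, 3, 5, 7, 9]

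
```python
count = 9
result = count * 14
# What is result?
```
Trace:
  count=9
  count=9, result=126

Final answer: 126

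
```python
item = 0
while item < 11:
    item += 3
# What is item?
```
Trace:
  item=0
  item=3
  item=6
  item=9
  item=12

Final answer: 12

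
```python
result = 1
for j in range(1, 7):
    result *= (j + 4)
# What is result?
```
Trace:
  result=1
  result=5, j=1
  result=30, j=2
  result=210, j=3
  result=1680, j=4
  result=15120, j=5
  result=151200, j=6

Final answer: 151200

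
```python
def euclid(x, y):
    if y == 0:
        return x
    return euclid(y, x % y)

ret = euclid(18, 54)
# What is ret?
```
Call trace:
euclid(x=18, y=54)
  euclid(x=54, y=18)
    euclid(x=18, y=0)
    -> return 18
  -> return 18
-> return 18

Final answer: 18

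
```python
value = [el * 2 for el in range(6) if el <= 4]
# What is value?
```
Trace:
  el=0
  el=1
  el=2
  el=3
  el=4
  el=5
  value=[0, 2, 4, 6, 8]

Final answer: [0, 2, 4, 6, 8]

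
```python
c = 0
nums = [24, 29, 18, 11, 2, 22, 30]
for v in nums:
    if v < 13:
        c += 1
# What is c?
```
Trace:
  c=0
  c=0, v=24
  c=0, v=29
  c=0, v=18
  c=1, v=11
  c=2, v=2
  c=2, v=22
  c=2, v=30

Final answer: 2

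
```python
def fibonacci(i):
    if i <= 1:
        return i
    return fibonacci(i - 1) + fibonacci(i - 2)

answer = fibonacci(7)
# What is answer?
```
Call trace (a repeated sub-call is expanded the first time; later identical calls just restate its return value):
fibonacci(i=7)
  fibonacci(i=6)
    fibonacci(i=5)
      fibonacci(i=4)
        fibonacci(i=3)
          fibonacci(i=2)
            fibonacci(i=1)
            -> return 1
            fibonacci(i=0)
            -> return 0
          -> return 1
          fibonacci(i=1)
          -> return 1
        -> return 2
        fibonacci(i=2) -> return 1  (same call as traced above)
      -> return 3
      fibonacci(i=3) -> return 2  (same call as traced above)
    -> return 5
    fibonacci(i=4) -> return 3  (same call as traced above)
  -> return 8
  fibonacci(i=5) -> return 5  (same call as traced above)
-> return 13

Final answer: 13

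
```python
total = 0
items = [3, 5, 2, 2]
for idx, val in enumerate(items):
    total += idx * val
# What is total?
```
Trace:
  total=0
  total=0, idx=0, val=3
  total=5, idx=1, val=5
  total=9, idx=2, val=2
  total=15, idx=3, val=2

Final answer: 15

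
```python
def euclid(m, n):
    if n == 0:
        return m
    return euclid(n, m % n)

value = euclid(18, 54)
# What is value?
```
Call trace:
euclid(m=18, n=54)
  euclid(m=54, n=18)
    euclid(m=18, n=0)
    -> return 18
  -> return 18
-> return 18

Final answer: 18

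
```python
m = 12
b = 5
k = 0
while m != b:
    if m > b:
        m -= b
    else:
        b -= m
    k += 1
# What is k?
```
Trace:
  m=12
  m=12, b=5
  m=12, b=5, k=0
  m=7, b=5, k=1
  m=2, b=5, k=2
  m=2, b=3, k=3
  m=2, b=1, k=4
  m=1, b=1, k=5

Final answer: 5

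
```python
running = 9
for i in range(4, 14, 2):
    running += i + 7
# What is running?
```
Trace:
  running=9
  running=20, i=4
  running=33, i=6
  running=48, i=8
  running=65, i=10
  running=84, i=12

Final answer: 84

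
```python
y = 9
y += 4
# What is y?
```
Trace:
  y=9
  y=13

Final answer: 13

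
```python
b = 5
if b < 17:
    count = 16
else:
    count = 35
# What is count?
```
Trace:
  b=5
  b=5, count=16

Final answer: 16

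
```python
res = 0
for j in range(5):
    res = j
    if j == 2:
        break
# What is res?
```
Trace:
  res=0
  res=0, j=0
  res=1, j=1
  res=2, j=2

Final answer: 2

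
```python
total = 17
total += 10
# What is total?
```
Trace:
  total=17
  total=27

Final answer: 27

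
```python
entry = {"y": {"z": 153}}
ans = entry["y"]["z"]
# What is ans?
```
Trace:
  entry={'y': {'z': 153}}
  entry={'y': {'z': 153}}, ans=153

Final answer: 153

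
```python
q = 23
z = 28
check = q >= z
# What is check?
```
Trace:
  q=23
  q=23, z=28
  q=23, z=28, check=False

Final answer: False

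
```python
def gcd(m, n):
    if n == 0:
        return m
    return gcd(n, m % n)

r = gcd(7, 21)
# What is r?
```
Call trace:
gcd(m=7, n=21)
  gcd(m=21, n=7)
    gcd(m=7, n=0)
    -> return 7
  -> return 7
-> return 7

Final answer: 7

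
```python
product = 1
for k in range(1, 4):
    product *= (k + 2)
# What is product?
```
Trace:
  product=1
  product=3, k=1
  product=12, k=2
  product=60, k=3

Final answer: 60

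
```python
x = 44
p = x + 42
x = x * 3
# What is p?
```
Trace:
  x=44
  x=44, p=86
  x=132, p=86

Final answer: 86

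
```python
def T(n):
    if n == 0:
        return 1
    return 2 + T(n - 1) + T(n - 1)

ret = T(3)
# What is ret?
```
Call trace (a repeated sub-call is expanded the first time; later identical calls just restate its return value):
T(n=3)
  T(n=2)
    T(n=1)
      T(n=0)
      -> return 1
      T(n=0)
      -> return 1
    -> return 4
    T(n=1) -> return 4  (same call as traced above)
  -> return 10
  T(n=2) -> return 10  (same call as traced above)
-> return 22

Final answer: 22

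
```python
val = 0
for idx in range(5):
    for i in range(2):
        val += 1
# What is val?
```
Trace:
  val=0
  val=1, idx=0, i=0
  val=2, idx=0, i=1
  val=3, idx=1, i=0
  val=4, idx=1, i=1
  val=5, idx=2, i=0
  val=6, idx=2, i=1
  val=7, idx=3, i=0
  val=8, idx=3, i=1
  val=9, idx=4, i=0
  val=10, idx=4, i=1

Final answer: 10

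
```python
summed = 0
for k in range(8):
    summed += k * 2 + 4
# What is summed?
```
Trace:
  summed=0
  summed=4, k=0
  summed=10, k=1
  summed=18, k=2
  summed=28, k=3
  summed=40, k=4
  summed=54, k=5
  summed=70, k=6
  summed=88, k=7

Final answer: 88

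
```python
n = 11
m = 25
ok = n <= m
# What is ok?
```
Trace:
  n=11
  n=11, m=25
  n=11, m=25, ok=True

Final answer: True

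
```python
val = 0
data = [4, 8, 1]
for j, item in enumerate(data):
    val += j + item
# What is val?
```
Trace:
  val=0
  val=4, j=0, item=4
  val=13, j=1, item=8
  val=16, j=2, item=1

Final answer: 16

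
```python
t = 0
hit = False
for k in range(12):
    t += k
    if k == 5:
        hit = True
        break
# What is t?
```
Trace:
  t=0
  t=0, hit=False
  t=0, hit=False, k=0
  t=1, hit=False, k=1
  t=3, hit=False, k=2
  t=6, hit=False, k=3
  t=10, hit=False, k=4
  t=15, hit=True, k=5

Final answer: 15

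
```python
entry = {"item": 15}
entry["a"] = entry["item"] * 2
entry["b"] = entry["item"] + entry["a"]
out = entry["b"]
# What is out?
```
Trace:
  entry={'item': 15}
  entry={'item': 15, 'a': 30}
  entry={'item': 15, 'a': 30, 'b': 45}
  entry={'item': 15, 'a': 30, 'b': 45}, out=45

Final answer: 45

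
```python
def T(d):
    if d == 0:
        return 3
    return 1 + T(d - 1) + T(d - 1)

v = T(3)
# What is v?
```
Call trace (a repeated sub-call is expanded the first time; later identical calls just restate its return value):
T(d=3)
  T(d=2)
    T(d=1)
      T(d=0)
      -> return 3
      T(d=0)
      -> return 3
    -> return 7
    T(d=1) -> return 7  (same call as traced above)
  -> return 15
  T(d=2) -> return 15  (same call as traced above)
-> return 31

Final answer: 31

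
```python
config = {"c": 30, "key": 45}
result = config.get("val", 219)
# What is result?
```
Trace:
  config={'c': 30, 'key': 45}
  config={'c': 30, 'key': 45}, result=219

Final answer: 219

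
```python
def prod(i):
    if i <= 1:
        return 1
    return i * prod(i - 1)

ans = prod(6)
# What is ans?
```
Call trace:
prod(i=6)
  prod(i=5)
    prod(i=4)
      prod(i=3)
        prod(i=2)
          prod(i=1)
          -> return 1
        -> return 2
      -> return 6
    -> return 24
  -> return 120
-> return 720

Final answer: 720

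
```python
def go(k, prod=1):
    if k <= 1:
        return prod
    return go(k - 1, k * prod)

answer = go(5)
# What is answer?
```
Call trace:
go(k=5, prod=1)
  go(k=4, prod=5)
    go(k=3, prod=20)
      go(k=2, prod=60)
        go(k=1, prod=120)
        -> return 120
      -> return 120
    -> return 120
  -> return 120
-> return 120

Final answer: 120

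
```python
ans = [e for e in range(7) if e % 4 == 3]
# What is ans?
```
Trace:
  e=0
  e=1
  e=2
  e=3
  e=4
  e=5
  e=6
  ans=[3]

Final answer: [3]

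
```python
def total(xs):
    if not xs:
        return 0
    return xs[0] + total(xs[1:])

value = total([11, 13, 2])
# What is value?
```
Call trace:
total(xs=[11, 13, 2])
  total(xs=[13, 2])
    total(xs=[2])
      total(xs=[])
      -> return 0
    -> return 2
  -> return 15
-> return 26

Final answer: 26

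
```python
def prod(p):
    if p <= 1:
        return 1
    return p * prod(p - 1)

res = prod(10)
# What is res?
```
Call trace:
prod(p=10)
  prod(p=9)
    prod(p=8)
      prod(p=7)
        prod(p=6)
          prod(p=5)
            prod(p=4)
              prod(p=3)
                prod(p=2)
                  prod(p=1)
                  -> return 1
                -> return 2
              -> return 6
            -> return 24
          -> return 120
        -> return 720
      -> return 5040
    -> return 40320
  -> return 362880
-> return 3628800

Final answer: 3628800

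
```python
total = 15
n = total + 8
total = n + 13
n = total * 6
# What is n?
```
Trace:
  total=15
  total=15, n=23
  total=36, n=23
  total=36, n=216

Final answer: 216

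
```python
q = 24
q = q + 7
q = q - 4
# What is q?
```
Trace:
  q=24
  q=31
  q=27

Final answer: 27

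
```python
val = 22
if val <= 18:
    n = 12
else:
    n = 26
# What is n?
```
Trace:
  val=22
  val=22, n=26

Final answer: 26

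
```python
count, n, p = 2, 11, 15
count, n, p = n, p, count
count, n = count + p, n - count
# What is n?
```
Trace:
  count=2, n=11, p=15
  count=11, n=15, p=2
  count=13, n=4, p=2

Final answer: 4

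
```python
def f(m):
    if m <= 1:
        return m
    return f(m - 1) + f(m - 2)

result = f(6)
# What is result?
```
Call trace (a repeated sub-call is expanded the first time; later identical calls just restate its return value):
f(m=6)
  f(m=5)
    f(m=4)
      f(m=3)
        f(m=2)
          f(m=1)
          -> return 1
          f(m=0)
          -> return 0
        -> return 1
        f(m=1)
        -> return 1
      -> return 2
      f(m=2) -> return 1  (same call as traced above)
    -> return 3
    f(m=3) -> return 2  (same call as traced above)
  -> return 5
  f(m=4) -> return 3  (same call as traced above)
-> return 8

Final answer: 8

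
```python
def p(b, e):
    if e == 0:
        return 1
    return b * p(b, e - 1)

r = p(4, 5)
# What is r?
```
Call trace:
p(b=4, e=5)
  p(b=4, e=4)
    p(b=4, e=3)
      p(b=4, e=2)
        p(b=4, e=1)
          p(b=4, e=0)
          -> return 1
        -> return 4
      -> return 16
    -> return 64
  -> return 256
-> return 1024

Final answer: 1024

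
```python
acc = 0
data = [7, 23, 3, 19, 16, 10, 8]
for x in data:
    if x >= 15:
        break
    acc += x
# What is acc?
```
Trace:
  acc=0
  acc=7, x=7
  acc=7, x=23

Final answer: 7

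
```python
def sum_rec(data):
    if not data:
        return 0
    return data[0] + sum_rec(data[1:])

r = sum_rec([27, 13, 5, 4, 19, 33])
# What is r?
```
Call trace:
sum_rec(data=[27, 13, 5, 4, 19, 33])
  sum_rec(data=[13, 5, 4, 19, 33])
    sum_rec(data=[5, 4, 19, 33])
      sum_rec(data=[4, 19, 33])
        sum_rec(data=[19, 33])
          sum_rec(data=[33])
            sum_rec(data=[])
            -> return 0
          -> return 33
        -> return 52
      -> return 56
    -> return 61
  -> return 74
-> return 101

Final answer: 101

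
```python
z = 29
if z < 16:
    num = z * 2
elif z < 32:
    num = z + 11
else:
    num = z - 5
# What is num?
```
Trace:
  z=29
  z=29, num=40

Final answer: 40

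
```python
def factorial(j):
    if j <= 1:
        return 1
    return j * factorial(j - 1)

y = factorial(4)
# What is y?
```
Call trace:
factorial(j=4)
  factorial(j=3)
    factorial(j=2)
      factorial(j=1)
      -> return 1
    -> return 2
  -> return 6
-> return 24

Final answer: 24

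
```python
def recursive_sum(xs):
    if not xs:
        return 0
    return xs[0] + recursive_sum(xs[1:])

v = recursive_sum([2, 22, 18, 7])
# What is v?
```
Call trace:
recursive_sum(xs=[2, 22, 18, 7])
  recursive_sum(xs=[22, 18, 7])
    recursive_sum(xs=[18, 7])
      recursive_sum(xs=[7])
        recursive_sum(xs=[])
        -> return 0
      -> return 7
    -> return 25
  -> return 47
-> return 49

Final answer: 49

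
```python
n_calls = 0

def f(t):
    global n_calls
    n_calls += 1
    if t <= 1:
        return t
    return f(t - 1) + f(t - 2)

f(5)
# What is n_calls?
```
Call trace (a repeated sub-call is expanded the first time; later identical calls just restate its return value):
f(t=5)
  f(t=4)
    f(t=3)
      f(t=2)
        f(t=1)
        -> return 1
        f(t=0)
        -> return 0
      -> return 1
      f(t=1)
      -> return 1
    -> return 2
    f(t=2) -> return 1  (same call as traced above)
  -> return 3
  f(t=3) -> return 2  (same call as traced above)
-> return 5

n_calls is incremented once per call, so count the calls in each subtree. Let C(t) = number of calls made by f(t).
C(0) = C(1) = 1 (base case, no recursion); C(t) = 1 + C(t - 1) + C(t - 2) otherwise.
C(2) = 1 + C(1) + C(0) = 1 + 1 + 1 = 3
C(3) = 1 + C(2) + C(1) = 1 + 3 + 1 = 5
C(4) = 1 + C(3) + C(2) = 1 + 5 + 3 = 9
C(5) = 1 + C(4) + C(3) = 1 + 9 + 5 = 15
n_calls = C(5) = 15

Final answer: 15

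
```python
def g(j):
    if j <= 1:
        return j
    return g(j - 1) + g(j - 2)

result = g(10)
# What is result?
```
Call trace (a repeated sub-call is expanded the first time; later identical calls just restate its return value):
g(j=10)
  g(j=9)
    g(j=8)
      g(j=7)
        g(j=6)
          g(j=5)
            g(j=4)
              g(j=3)
                g(j=2)
                  g(j=1)
                  -> return 1
                  g(j=0)
                  -> return 0
                -> return 1
                g(j=1)
                -> return 1
              -> return 2
              g(j=2) -> return 1  (same call as traced above)
            -> return 3
            g(j=3) -> return 2  (same call as traced above)
          -> return 5
          g(j=4) -> return 3  (same call as traced above)
        -> return 8
        g(j=5) -> return 5  (same call as traced above)
      -> return 13
      g(j=6) -> return 8  (same call as traced above)
    -> return 21
    g(j=7) -> return 13  (same call as traced above)
  -> return 34
  g(j=8) -> return 21  (same call as traced above)
-> return 55

Final answer: 55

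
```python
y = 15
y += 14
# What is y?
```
Trace:
  y=15
  y=29

Final answer: 29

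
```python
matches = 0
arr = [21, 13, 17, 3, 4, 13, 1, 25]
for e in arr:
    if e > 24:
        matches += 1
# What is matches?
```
Trace:
  matches=0
  matches=0, e=21
  matches=0, e=13
  matches=0, e=17
  matches=0, e=3
  matches=0, e=4
  matches=0, e=13
  matches=0, e=1
  matches=1, e=25

Final answer: 1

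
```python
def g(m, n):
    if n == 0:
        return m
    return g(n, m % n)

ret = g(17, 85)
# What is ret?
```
Call trace:
g(m=17, n=85)
  g(m=85, n=17)
    g(m=17, n=0)
    -> return 17
  -> return 17
-> return 17

Final answer: 17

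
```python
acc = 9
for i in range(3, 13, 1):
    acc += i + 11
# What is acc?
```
Trace:
  acc=9
  acc=23, i=3
  acc=38, i=4
  acc=54, i=5
  acc=71, i=6
  acc=89, i=7
  acc=108, i=8
  acc=128, i=9
  acc=149, i=10
  acc=171, i=11
  acc=194, i=12

Final answer: 194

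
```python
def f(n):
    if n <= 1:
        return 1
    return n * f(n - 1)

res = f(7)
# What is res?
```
Call trace:
f(n=7)
  f(n=6)
    f(n=5)
      f(n=4)
        f(n=3)
          f(n=2)
            f(n=1)
            -> return 1
          -> return 2
        -> return 6
      -> return 24
    -> return 120
  -> return 720
-> return 5040

Final answer: 5040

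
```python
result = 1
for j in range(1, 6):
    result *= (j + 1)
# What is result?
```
Trace:
  result=1
  result=2, j=1
  result=6, j=2
  result=24, j=3
  result=120, j=4
  result=720, j=5

Final answer: 720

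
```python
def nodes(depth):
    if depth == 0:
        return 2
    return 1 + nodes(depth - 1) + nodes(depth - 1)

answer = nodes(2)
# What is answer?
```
Call trace (a repeated sub-call is expanded the first time; later identical calls just restate its return value):
nodes(depth=2)
  nodes(depth=1)
    nodes(depth=0)
    -> return 2
    nodes(depth=0)
    -> return 2
  -> return 5
  nodes(depth=1) -> return 5  (same call as traced above)
-> return 11

Final answer: 11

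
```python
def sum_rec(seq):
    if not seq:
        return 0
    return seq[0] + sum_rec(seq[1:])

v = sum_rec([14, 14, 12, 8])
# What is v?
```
Call trace:
sum_rec(seq=[14, 14, 12, 8])
  sum_rec(seq=[14, 12, 8])
    sum_rec(seq=[12, 8])
      sum_rec(seq=[8])
        sum_rec(seq=[])
        -> return 0
      -> return 8
    -> return 20
  -> return 34
-> return 48

Final answer: 48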